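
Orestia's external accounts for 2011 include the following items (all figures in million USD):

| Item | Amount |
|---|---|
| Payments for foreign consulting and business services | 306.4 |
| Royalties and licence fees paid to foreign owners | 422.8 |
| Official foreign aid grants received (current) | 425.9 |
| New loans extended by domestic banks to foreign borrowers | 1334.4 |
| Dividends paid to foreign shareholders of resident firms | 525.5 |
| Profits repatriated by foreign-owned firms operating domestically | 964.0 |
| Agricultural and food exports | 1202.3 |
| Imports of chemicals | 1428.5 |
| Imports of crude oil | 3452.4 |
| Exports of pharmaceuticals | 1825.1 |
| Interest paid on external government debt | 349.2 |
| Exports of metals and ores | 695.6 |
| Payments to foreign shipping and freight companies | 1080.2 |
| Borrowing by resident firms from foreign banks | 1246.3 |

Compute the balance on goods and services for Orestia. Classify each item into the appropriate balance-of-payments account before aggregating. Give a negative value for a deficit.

-2967.3

Goods: -3452.4 + 1202.3 + 695.6 - 1428.5 + 1825.1 = -1157.9
Services: -306.4 - 422.8 - 1080.2 = -1809.4
Trade balance = -1157.9 + (-1809.4) = -2967.3
(Excluded from the trade balance — secondary income: official foreign aid grants received (current) 425.9; financial account: new loans extended by domestic banks to foreign borrowers 1334.4, borrowing by resident firms from foreign banks 1246.3; primary income: dividends paid to foreign shareholders of resident firms 525.5, profits repatriated by foreign-owned firms operating domestically 964.0, interest paid on external government debt 349.2.)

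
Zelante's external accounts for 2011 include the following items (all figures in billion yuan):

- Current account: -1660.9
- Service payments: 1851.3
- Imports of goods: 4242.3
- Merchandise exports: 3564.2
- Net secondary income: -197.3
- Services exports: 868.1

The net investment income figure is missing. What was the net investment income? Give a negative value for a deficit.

197.7

Current account = goods balance + services balance + net primary income + net secondary income
Sum of the known components = -1858.6
Net investment income = CA - (known components) = -1660.9 - (-1858.6) = 197.7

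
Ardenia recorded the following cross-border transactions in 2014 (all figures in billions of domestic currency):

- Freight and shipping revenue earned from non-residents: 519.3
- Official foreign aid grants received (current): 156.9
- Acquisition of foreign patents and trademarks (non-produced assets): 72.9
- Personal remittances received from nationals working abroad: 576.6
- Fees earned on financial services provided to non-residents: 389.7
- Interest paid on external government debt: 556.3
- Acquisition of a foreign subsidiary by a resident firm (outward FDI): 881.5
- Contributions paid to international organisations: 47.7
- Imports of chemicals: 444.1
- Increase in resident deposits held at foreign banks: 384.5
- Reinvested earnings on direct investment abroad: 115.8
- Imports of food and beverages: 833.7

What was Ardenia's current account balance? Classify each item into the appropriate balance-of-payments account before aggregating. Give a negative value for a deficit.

-123.5

Goods: -833.7 - 444.1 = -1277.8
Services: 389.7 + 519.3 = 909.0
Primary income: -556.3 + 115.8 = -440.5
Secondary income: 576.6 - 47.7 + 156.9 = 685.8
Current account = (-1277.8) + 909.0 + (-440.5) + 685.8 = -123.5
(Excluded from the current account — capital account: acquisition of foreign patents and trademarks (non-produced assets) 72.9; financial account: acquisition of a foreign subsidiary by a resident firm (outward FDI) 881.5, increase in resident deposits held at foreign banks 384.5.)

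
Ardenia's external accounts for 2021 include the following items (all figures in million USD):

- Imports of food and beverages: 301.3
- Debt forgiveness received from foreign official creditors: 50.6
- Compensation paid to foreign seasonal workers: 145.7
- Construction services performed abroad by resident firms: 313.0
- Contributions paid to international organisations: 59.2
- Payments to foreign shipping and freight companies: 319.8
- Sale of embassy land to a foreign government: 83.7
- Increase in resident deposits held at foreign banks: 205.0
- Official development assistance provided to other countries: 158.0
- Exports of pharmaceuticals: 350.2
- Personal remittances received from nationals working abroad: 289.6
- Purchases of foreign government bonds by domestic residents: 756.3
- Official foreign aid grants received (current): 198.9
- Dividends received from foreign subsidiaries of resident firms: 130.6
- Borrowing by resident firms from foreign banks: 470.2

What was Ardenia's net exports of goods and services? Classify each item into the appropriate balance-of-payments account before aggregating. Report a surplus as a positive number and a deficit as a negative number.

42.1

Goods: 350.2 - 301.3 = 48.9
Services: 313.0 - 319.8 = -6.8
Trade balance = 48.9 + (-6.8) = 42.1
(Excluded from the trade balance — capital account: debt forgiveness received from foreign official creditors 50.6, sale of embassy land to a foreign government 83.7; primary income: compensation paid to foreign seasonal workers 145.7, dividends received from foreign subsidiaries of resident firms 130.6; secondary income: contributions paid to international organisations 59.2, official development assistance provided to other countries 158.0, personal remittances received from nationals working abroad 289.6, official foreign aid grants received (current) 198.9; financial account: increase in resident deposits held at foreign banks 205.0, purchases of foreign government bonds by domestic residents 756.3, borrowing by resident firms from foreign banks 470.2.)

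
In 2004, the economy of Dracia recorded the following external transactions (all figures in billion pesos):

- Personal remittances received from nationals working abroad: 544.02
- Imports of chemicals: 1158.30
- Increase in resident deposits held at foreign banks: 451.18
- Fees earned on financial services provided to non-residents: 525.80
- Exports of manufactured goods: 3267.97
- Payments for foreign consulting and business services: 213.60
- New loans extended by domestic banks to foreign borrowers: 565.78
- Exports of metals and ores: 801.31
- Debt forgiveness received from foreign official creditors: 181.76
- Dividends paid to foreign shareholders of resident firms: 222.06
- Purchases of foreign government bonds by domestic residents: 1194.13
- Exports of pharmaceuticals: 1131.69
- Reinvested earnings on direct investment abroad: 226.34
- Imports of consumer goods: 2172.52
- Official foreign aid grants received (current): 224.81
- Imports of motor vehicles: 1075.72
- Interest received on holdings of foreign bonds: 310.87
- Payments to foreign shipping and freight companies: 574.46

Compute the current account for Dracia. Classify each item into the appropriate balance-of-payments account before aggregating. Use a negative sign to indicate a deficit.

Goods: -1075.72 + 3267.97 + 801.31 - 2172.52 - 1158.30 + 1131.69 = 794.43
Services: -574.46 + 525.80 - 213.60 = -262.26
Primary income: -222.06 + 310.87 + 226.34 = 315.15
Secondary income: 544.02 + 224.81 = 768.83
Current account = 794.43 + (-262.26) + 315.15 + 768.83 = 1616.15
(Excluded from the current account — financial account: increase in resident deposits held at foreign banks 451.18, new loans extended by domestic banks to foreign borrowers 565.78, purchases of foreign government bonds by domestic residents 1194.13; capital account: debt forgiveness received from foreign official creditors 181.76.)

1616.15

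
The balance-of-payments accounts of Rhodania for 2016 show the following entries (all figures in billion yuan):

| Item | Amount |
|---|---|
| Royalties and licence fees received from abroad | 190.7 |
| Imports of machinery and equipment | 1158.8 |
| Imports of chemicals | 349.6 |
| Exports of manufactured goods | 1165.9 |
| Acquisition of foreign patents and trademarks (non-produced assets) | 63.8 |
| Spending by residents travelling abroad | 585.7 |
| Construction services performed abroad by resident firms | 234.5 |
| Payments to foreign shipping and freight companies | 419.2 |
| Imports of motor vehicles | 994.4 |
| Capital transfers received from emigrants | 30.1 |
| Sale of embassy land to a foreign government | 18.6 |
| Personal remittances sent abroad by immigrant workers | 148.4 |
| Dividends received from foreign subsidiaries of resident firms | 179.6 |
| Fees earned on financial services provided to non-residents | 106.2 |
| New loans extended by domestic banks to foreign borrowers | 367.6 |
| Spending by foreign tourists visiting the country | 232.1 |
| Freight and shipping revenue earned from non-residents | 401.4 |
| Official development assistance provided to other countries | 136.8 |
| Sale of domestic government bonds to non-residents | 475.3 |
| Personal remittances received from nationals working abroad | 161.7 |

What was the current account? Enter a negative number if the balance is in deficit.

-1120.8

Goods: -349.6 - 1158.8 + 1165.9 - 994.4 = -1336.9
Services: 234.5 + 190.7 - 585.7 + 232.1 + 106.2 - 419.2 + 401.4 = 160.0
Primary income: 179.6
Secondary income: -148.4 + 161.7 - 136.8 = -123.5
Current account = (-1336.9) + 160.0 + 179.6 + (-123.5) = -1120.8
(Excluded from the current account — capital account: acquisition of foreign patents and trademarks (non-produced assets) 63.8, capital transfers received from emigrants 30.1, sale of embassy land to a foreign government 18.6; financial account: new loans extended by domestic banks to foreign borrowers 367.6, sale of domestic government bonds to non-residents 475.3.)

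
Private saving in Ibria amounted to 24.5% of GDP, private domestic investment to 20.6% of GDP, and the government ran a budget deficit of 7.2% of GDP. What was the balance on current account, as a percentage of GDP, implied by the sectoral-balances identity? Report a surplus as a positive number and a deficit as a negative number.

By the sectoral-balances identity, CA = (S_private - I) + (T - G).
Private balance = 24.5 - 20.6 = 3.9
Government balance (T - G) = -7.2
CA = 3.9 + (-7.2) = -3.3

-3.3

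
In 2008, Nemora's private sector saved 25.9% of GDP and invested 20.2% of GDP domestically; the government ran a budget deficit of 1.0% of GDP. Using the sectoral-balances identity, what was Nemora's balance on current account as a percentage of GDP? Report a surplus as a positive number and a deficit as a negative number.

By the sectoral-balances identity, CA = (S_private - I) + (T - G).
Private balance = 25.9 - 20.2 = 5.7
Government balance (T - G) = -1.0
CA = 5.7 + (-1.0) = 4.7

4.7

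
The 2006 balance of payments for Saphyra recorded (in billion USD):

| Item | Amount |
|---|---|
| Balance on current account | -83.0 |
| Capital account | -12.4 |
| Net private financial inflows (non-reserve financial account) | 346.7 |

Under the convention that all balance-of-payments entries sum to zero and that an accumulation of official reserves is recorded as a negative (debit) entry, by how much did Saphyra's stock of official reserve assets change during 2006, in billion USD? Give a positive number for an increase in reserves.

251.3

Official reserve transactions balance = -((-83.0) + (-12.4) + 346.7) = -251.3
An accumulation of reserves is recorded as a debit (negative entry), so the change in the stock of reserves is the negative of that balance.
Change in official reserves = -(-251.3) = 251.3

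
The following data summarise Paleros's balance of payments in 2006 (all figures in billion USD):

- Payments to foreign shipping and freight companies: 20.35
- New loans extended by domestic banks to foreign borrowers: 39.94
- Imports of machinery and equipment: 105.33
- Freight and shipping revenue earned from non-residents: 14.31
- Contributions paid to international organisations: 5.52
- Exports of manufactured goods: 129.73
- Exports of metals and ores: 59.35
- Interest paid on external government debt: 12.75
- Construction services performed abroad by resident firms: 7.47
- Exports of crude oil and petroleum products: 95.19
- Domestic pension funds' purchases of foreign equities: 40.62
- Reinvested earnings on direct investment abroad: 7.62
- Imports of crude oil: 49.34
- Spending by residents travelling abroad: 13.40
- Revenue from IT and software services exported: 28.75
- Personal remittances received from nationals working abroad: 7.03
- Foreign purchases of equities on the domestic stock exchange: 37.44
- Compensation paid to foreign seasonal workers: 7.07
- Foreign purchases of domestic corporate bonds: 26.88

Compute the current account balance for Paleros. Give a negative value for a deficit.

Goods: 95.19 + 59.35 - 49.34 + 129.73 - 105.33 = 129.60
Services: 28.75 - 13.40 - 20.35 + 7.47 + 14.31 = 16.78
Primary income: -7.07 + 7.62 - 12.75 = -12.20
Secondary income: 7.03 - 5.52 = 1.51
Current account = 129.60 + 16.78 + (-12.20) + 1.51 = 135.69
(Excluded from the current account — financial account: new loans extended by domestic banks to foreign borrowers 39.94, domestic pension funds' purchases of foreign equities 40.62, foreign purchases of equities on the domestic stock exchange 37.44, foreign purchases of domestic corporate bonds 26.88.)

135.69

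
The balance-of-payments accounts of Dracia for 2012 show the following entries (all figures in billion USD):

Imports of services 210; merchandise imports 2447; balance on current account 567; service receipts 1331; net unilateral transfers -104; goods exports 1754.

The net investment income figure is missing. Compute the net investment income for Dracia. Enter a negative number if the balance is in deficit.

243

Current account = goods balance + services balance + net primary income + net secondary income
Sum of the known components = 324
Net investment income = CA - (known components) = 567 - 324 = 243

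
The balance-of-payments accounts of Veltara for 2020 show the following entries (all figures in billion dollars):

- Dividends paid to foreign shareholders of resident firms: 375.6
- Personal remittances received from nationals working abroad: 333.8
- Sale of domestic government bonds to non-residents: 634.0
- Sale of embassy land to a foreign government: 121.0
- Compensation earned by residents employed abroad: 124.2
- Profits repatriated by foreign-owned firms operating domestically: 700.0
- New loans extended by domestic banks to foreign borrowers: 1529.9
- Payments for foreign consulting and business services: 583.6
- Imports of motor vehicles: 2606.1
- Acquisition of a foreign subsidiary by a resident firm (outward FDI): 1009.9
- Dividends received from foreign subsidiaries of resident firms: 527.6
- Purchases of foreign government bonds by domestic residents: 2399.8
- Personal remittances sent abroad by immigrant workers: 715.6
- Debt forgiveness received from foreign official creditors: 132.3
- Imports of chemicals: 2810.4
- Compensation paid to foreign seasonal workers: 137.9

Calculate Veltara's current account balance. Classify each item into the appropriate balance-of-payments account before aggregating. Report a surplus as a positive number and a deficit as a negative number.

Goods: -2606.1 - 2810.4 = -5416.5
Services: -583.6
Primary income: 124.2 - 137.9 + 527.6 - 375.6 - 700.0 = -561.7
Secondary income: -715.6 + 333.8 = -381.8
Current account = (-5416.5) + (-583.6) + (-561.7) + (-381.8) = -6943.6
(Excluded from the current account — financial account: sale of domestic government bonds to non-residents 634.0, new loans extended by domestic banks to foreign borrowers 1529.9, acquisition of a foreign subsidiary by a resident firm (outward FDI) 1009.9, purchases of foreign government bonds by domestic residents 2399.8; capital account: sale of embassy land to a foreign government 121.0, debt forgiveness received from foreign official creditors 132.3.)

-6943.6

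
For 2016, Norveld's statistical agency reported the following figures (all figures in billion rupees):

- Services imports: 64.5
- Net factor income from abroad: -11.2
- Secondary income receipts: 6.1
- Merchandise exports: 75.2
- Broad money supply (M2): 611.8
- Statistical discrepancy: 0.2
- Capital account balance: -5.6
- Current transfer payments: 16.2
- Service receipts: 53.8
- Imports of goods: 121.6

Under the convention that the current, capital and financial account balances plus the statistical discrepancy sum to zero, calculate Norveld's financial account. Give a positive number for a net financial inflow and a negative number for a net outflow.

Goods balance = 75.2 - 121.6 = -46.4
Services balance = 53.8 - 64.5 = -10.7
Trade balance (goods + services) = -46.4 + (-10.7) = -57.1
Net primary income = -11.2
Net secondary income = 6.1 - 16.2 = -10.1
Current account = -57.1 + (-11.2) + (-10.1) = -78.4
Financial account = -(-78.4 + (-5.6) + 0.2) = 83.8

83.8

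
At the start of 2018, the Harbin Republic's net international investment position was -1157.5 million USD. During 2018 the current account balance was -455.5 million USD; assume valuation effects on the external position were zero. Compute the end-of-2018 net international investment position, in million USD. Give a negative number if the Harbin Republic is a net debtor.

-1613.0

With no valuation effects, change in NIIP = current account = -455.5
End-of-year NIIP = -1157.5 + (-455.5) = -1613.0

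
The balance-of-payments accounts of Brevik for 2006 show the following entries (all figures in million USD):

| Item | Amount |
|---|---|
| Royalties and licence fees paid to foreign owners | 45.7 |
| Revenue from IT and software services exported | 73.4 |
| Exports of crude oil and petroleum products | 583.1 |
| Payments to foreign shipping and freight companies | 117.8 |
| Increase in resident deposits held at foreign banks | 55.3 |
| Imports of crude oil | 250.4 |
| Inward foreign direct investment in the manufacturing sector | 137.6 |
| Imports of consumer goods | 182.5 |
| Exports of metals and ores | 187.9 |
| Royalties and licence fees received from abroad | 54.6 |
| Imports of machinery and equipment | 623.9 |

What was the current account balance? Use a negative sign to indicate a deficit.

-321.3

Goods: -250.4 - 623.9 + 187.9 - 182.5 + 583.1 = -285.8
Services: 73.4 - 117.8 + 54.6 - 45.7 = -35.5
Current account = (-285.8) + (-35.5) = -321.3
(Excluded from the current account — financial account: increase in resident deposits held at foreign banks 55.3, inward foreign direct investment in the manufacturing sector 137.6.)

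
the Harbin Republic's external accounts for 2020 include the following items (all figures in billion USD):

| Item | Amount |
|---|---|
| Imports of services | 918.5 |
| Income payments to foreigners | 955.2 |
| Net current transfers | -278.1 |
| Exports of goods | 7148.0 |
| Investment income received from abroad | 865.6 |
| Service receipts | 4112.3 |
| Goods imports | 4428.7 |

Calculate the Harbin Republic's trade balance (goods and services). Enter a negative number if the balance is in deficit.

Goods balance = 7148.0 - 4428.7 = 2719.3
Services balance = 4112.3 - 918.5 = 3193.8
Trade balance (goods + services) = 2719.3 + 3193.8 = 5913.1

5913.1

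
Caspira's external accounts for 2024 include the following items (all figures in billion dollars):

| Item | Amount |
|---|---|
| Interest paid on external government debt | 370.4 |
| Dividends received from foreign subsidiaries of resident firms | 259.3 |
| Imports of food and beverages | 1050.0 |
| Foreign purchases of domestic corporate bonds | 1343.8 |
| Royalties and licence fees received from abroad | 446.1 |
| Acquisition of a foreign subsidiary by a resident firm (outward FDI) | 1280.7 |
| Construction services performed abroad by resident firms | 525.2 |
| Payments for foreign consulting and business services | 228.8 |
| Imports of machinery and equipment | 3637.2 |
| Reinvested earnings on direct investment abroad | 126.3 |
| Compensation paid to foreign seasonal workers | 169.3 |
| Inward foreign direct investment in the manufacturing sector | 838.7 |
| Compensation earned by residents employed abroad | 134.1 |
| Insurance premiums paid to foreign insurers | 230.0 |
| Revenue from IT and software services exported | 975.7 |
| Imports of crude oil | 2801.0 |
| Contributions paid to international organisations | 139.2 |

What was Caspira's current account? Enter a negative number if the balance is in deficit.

Goods: -2801.0 - 3637.2 - 1050.0 = -7488.2
Services: -230.0 + 525.2 - 228.8 + 975.7 + 446.1 = 1488.2
Primary income: -169.3 + 134.1 + 126.3 - 370.4 + 259.3 = -20.0
Secondary income: -139.2
Current account = (-7488.2) + 1488.2 + (-20.0) + (-139.2) = -6159.2
(Excluded from the current account — financial account: foreign purchases of domestic corporate bonds 1343.8, acquisition of a foreign subsidiary by a resident firm (outward FDI) 1280.7, inward foreign direct investment in the manufacturing sector 838.7.)

-6159.2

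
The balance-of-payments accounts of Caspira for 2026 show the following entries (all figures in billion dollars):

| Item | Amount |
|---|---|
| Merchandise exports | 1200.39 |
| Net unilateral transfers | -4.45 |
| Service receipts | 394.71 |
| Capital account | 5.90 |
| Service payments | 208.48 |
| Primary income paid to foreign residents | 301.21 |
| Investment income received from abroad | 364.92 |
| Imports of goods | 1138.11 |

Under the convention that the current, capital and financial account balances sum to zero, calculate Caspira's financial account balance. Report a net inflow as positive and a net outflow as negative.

-313.67

Goods balance = 1200.39 - 1138.11 = 62.28
Services balance = 394.71 - 208.48 = 186.23
Trade balance (goods + services) = 62.28 + 186.23 = 248.51
Net primary income = 364.92 - 301.21 = 63.71
Net secondary income = -4.45
Current account = 248.51 + 63.71 + (-4.45) = 307.77
Financial account = -(307.77 + 5.90) = -313.67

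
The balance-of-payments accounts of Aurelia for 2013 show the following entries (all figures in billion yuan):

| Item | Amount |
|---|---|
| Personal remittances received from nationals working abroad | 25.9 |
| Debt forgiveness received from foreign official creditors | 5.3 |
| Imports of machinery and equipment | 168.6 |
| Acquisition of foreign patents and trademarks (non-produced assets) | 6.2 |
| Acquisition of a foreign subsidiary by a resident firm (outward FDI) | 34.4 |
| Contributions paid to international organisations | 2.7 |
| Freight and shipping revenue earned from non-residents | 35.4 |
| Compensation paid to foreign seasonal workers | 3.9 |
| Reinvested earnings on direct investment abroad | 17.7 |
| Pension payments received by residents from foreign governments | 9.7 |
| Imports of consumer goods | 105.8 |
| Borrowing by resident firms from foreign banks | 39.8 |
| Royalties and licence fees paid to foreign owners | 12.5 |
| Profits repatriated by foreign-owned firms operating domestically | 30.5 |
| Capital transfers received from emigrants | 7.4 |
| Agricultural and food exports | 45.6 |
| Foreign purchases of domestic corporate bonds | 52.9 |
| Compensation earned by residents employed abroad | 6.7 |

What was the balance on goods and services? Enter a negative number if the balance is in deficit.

Goods: -105.8 + 45.6 - 168.6 = -228.8
Services: 35.4 - 12.5 = 22.9
Trade balance = -228.8 + 22.9 = -205.9
(Excluded from the trade balance — secondary income: personal remittances received from nationals working abroad 25.9, contributions paid to international organisations 2.7, pension payments received by residents from foreign governments 9.7; capital account: debt forgiveness received from foreign official creditors 5.3, acquisition of foreign patents and trademarks (non-produced assets) 6.2, capital transfers received from emigrants 7.4; financial account: acquisition of a foreign subsidiary by a resident firm (outward FDI) 34.4, borrowing by resident firms from foreign banks 39.8, foreign purchases of domestic corporate bonds 52.9; primary income: compensation paid to foreign seasonal workers 3.9, reinvested earnings on direct investment abroad 17.7, profits repatriated by foreign-owned firms operating domestically 30.5, compensation earned by residents employed abroad 6.7.)

-205.9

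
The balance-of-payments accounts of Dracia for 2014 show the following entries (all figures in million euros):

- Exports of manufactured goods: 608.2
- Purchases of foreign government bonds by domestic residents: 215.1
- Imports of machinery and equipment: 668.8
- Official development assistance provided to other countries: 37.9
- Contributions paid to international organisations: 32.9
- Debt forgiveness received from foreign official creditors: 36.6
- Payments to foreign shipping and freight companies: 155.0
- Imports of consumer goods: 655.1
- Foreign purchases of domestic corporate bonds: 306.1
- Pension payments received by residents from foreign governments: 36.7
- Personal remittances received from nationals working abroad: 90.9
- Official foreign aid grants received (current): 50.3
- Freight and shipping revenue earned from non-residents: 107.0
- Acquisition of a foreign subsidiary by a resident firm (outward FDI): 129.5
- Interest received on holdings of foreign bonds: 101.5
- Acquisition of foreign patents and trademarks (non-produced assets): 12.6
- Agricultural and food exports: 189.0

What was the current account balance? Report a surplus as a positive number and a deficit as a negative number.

-366.1

Goods: -668.8 - 655.1 + 189.0 + 608.2 = -526.7
Services: -155.0 + 107.0 = -48.0
Primary income: 101.5
Secondary income: 36.7 + 50.3 + 90.9 - 37.9 - 32.9 = 107.1
Current account = (-526.7) + (-48.0) + 101.5 + 107.1 = -366.1
(Excluded from the current account — financial account: purchases of foreign government bonds by domestic residents 215.1, foreign purchases of domestic corporate bonds 306.1, acquisition of a foreign subsidiary by a resident firm (outward FDI) 129.5; capital account: debt forgiveness received from foreign official creditors 36.6, acquisition of foreign patents and trademarks (non-produced assets) 12.6.)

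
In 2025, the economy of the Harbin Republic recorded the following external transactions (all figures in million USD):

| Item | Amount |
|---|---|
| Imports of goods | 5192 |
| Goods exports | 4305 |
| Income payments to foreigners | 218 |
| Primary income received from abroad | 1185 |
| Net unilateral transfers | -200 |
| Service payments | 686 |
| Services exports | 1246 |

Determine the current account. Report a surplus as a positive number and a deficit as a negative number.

Goods balance = 4305 - 5192 = -887
Services balance = 1246 - 686 = 560
Trade balance (goods + services) = -887 + 560 = -327
Net primary income = 1185 - 218 = 967
Net secondary income = -200
Current account = -327 + 967 + (-200) = 440

440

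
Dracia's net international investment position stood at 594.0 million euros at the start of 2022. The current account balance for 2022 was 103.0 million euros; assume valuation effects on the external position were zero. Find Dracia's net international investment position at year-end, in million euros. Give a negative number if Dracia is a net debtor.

With no valuation effects, change in NIIP = current account = 103.0
End-of-year NIIP = 594.0 + 103.0 = 697.0

697.0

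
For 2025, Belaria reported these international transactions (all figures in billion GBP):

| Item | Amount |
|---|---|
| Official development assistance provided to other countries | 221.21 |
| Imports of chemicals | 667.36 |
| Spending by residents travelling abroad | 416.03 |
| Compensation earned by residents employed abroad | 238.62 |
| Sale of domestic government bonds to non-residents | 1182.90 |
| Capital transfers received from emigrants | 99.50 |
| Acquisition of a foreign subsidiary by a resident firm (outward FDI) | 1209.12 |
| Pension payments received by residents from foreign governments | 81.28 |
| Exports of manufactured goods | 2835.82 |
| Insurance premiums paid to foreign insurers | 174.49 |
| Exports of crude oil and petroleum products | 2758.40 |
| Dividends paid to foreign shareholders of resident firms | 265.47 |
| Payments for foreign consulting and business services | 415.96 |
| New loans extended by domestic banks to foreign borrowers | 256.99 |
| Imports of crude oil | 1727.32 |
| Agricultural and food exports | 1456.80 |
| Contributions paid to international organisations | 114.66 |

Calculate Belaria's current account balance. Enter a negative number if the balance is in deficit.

Goods: -1727.32 - 667.36 + 2835.82 + 1456.80 + 2758.40 = 4656.34
Services: -416.03 - 415.96 - 174.49 = -1006.48
Primary income: 238.62 - 265.47 = -26.85
Secondary income: 81.28 - 221.21 - 114.66 = -254.59
Current account = 4656.34 + (-1006.48) + (-26.85) + (-254.59) = 3368.42
(Excluded from the current account — financial account: sale of domestic government bonds to non-residents 1182.90, acquisition of a foreign subsidiary by a resident firm (outward FDI) 1209.12, new loans extended by domestic banks to foreign borrowers 256.99; capital account: capital transfers received from emigrants 99.50.)

3368.42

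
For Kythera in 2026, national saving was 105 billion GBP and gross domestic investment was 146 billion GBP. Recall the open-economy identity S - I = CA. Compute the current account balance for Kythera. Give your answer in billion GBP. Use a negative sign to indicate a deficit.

-41

CA = S - I = 105 - 146 = -41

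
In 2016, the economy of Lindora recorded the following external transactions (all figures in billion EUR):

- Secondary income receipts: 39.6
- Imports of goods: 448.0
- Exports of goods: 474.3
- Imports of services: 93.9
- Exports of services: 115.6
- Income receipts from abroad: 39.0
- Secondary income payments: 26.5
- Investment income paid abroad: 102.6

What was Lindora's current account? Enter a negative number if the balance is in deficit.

-2.5

Goods balance = 474.3 - 448.0 = 26.3
Services balance = 115.6 - 93.9 = 21.7
Trade balance (goods + services) = 26.3 + 21.7 = 48.0
Net primary income = 39.0 - 102.6 = -63.6
Net secondary income = 39.6 - 26.5 = 13.1
Current account = 48.0 + (-63.6) + 13.1 = -2.5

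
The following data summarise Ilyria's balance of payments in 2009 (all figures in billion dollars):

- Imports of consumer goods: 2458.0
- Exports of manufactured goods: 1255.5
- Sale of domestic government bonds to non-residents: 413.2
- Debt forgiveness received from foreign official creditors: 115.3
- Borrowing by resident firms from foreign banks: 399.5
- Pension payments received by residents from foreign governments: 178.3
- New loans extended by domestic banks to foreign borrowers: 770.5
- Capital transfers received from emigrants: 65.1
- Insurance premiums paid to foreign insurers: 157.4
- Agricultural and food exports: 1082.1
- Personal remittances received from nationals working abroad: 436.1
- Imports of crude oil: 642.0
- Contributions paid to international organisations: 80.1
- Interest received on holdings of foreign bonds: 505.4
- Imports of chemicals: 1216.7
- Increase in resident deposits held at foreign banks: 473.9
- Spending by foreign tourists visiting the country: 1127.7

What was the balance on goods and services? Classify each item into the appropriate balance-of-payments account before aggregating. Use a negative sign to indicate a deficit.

Goods: -1216.7 + 1255.5 + 1082.1 - 642.0 - 2458.0 = -1979.1
Services: 1127.7 - 157.4 = 970.3
Trade balance = -1979.1 + 970.3 = -1008.8
(Excluded from the trade balance — financial account: sale of domestic government bonds to non-residents 413.2, borrowing by resident firms from foreign banks 399.5, new loans extended by domestic banks to foreign borrowers 770.5, increase in resident deposits held at foreign banks 473.9; capital account: debt forgiveness received from foreign official creditors 115.3, capital transfers received from emigrants 65.1; secondary income: pension payments received by residents from foreign governments 178.3, personal remittances received from nationals working abroad 436.1, contributions paid to international organisations 80.1; primary income: interest received on holdings of foreign bonds 505.4.)

-1008.8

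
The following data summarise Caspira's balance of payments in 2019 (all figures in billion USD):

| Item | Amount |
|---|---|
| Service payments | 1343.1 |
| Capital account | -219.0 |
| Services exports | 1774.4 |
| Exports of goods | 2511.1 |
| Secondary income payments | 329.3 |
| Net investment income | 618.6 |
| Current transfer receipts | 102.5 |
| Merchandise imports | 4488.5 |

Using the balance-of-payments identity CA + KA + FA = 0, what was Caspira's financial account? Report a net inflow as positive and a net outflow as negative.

Goods balance = 2511.1 - 4488.5 = -1977.4
Services balance = 1774.4 - 1343.1 = 431.3
Trade balance (goods + services) = -1977.4 + 431.3 = -1546.1
Net primary income = 618.6
Net secondary income = 102.5 - 329.3 = -226.8
Current account = -1546.1 + 618.6 + (-226.8) = -1154.3
Financial account = -(-1154.3 + (-219.0)) = 1373.3

1373.3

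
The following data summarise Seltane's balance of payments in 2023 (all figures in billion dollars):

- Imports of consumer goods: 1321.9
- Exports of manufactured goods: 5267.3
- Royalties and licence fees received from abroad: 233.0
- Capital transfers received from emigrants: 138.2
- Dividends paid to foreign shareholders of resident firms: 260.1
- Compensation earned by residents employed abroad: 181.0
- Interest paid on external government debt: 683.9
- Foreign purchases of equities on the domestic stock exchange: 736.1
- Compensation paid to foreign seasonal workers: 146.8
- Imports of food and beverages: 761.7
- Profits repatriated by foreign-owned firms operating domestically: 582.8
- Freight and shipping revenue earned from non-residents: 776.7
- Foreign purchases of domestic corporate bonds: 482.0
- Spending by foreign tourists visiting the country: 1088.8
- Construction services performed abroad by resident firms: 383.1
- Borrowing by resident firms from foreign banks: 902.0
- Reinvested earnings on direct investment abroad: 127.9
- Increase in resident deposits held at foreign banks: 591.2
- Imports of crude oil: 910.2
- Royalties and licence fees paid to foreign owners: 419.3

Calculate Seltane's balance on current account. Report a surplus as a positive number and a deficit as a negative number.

Goods: -910.2 - 761.7 - 1321.9 + 5267.3 = 2273.5
Services: 776.7 + 383.1 + 1088.8 - 419.3 + 233.0 = 2062.3
Primary income: -683.9 + 127.9 - 146.8 + 181.0 - 582.8 - 260.1 = -1364.7
Current account = 2273.5 + 2062.3 + (-1364.7) = 2971.1
(Excluded from the current account — capital account: capital transfers received from emigrants 138.2; financial account: foreign purchases of equities on the domestic stock exchange 736.1, foreign purchases of domestic corporate bonds 482.0, borrowing by resident firms from foreign banks 902.0, increase in resident deposits held at foreign banks 591.2.)

2971.1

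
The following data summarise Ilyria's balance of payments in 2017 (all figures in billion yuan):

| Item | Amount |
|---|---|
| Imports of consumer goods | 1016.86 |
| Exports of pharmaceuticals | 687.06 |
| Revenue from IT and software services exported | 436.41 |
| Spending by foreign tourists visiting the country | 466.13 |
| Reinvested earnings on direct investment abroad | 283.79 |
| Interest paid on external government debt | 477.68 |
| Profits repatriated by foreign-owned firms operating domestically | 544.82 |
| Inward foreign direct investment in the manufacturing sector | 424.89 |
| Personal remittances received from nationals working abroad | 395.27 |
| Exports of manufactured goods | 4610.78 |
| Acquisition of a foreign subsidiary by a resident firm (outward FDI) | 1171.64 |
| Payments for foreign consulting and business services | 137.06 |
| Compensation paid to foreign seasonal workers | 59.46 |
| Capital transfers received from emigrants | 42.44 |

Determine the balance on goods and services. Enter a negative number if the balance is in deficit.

Goods: -1016.86 + 687.06 + 4610.78 = 4280.98
Services: -137.06 + 466.13 + 436.41 = 765.48
Trade balance = 4280.98 + 765.48 = 5046.46
(Excluded from the trade balance — primary income: reinvested earnings on direct investment abroad 283.79, interest paid on external government debt 477.68, profits repatriated by foreign-owned firms operating domestically 544.82, compensation paid to foreign seasonal workers 59.46; financial account: inward foreign direct investment in the manufacturing sector 424.89, acquisition of a foreign subsidiary by a resident firm (outward FDI) 1171.64; secondary income: personal remittances received from nationals working abroad 395.27; capital account: capital transfers received from emigrants 42.44.)

5046.46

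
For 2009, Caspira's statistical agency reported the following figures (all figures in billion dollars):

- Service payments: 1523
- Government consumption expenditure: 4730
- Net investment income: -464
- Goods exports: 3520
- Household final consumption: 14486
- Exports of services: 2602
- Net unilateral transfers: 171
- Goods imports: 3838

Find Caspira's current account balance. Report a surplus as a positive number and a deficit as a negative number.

Goods balance = 3520 - 3838 = -318
Services balance = 2602 - 1523 = 1079
Trade balance (goods + services) = -318 + 1079 = 761
Net primary income = -464
Net secondary income = 171
Current account = 761 + (-464) + 171 = 468

468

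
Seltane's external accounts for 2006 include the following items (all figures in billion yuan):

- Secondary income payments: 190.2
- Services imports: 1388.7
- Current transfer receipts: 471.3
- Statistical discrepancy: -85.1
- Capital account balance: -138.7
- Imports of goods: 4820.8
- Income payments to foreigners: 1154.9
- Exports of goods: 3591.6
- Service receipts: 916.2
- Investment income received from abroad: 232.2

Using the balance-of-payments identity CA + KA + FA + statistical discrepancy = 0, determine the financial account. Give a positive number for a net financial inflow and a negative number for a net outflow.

Goods balance = 3591.6 - 4820.8 = -1229.2
Services balance = 916.2 - 1388.7 = -472.5
Trade balance (goods + services) = -1229.2 + (-472.5) = -1701.7
Net primary income = 232.2 - 1154.9 = -922.7
Net secondary income = 471.3 - 190.2 = 281.1
Current account = -1701.7 + (-922.7) + 281.1 = -2343.3
Financial account = -(-2343.3 + (-138.7) + (-85.1)) = 2567.1

2567.1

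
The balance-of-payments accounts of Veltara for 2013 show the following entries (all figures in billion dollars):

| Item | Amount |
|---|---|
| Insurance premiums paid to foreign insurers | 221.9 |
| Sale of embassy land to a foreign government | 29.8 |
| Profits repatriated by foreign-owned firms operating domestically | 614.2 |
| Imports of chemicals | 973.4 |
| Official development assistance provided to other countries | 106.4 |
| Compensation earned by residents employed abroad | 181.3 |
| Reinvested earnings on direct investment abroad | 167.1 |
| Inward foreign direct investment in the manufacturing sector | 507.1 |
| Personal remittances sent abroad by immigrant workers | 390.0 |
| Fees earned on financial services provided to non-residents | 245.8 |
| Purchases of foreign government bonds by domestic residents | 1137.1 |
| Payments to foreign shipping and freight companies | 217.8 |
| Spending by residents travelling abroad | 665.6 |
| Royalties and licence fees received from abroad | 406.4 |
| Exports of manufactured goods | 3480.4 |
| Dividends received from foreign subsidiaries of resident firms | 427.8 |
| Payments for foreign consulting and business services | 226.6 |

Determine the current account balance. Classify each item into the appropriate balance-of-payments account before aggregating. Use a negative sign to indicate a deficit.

1492.9

Goods: -973.4 + 3480.4 = 2507.0
Services: -217.8 - 221.9 - 226.6 - 665.6 + 245.8 + 406.4 = -679.7
Primary income: 181.3 - 614.2 + 167.1 + 427.8 = 162.0
Secondary income: -390.0 - 106.4 = -496.4
Current account = 2507.0 + (-679.7) + 162.0 + (-496.4) = 1492.9
(Excluded from the current account — capital account: sale of embassy land to a foreign government 29.8; financial account: inward foreign direct investment in the manufacturing sector 507.1, purchases of foreign government bonds by domestic residents 1137.1.)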